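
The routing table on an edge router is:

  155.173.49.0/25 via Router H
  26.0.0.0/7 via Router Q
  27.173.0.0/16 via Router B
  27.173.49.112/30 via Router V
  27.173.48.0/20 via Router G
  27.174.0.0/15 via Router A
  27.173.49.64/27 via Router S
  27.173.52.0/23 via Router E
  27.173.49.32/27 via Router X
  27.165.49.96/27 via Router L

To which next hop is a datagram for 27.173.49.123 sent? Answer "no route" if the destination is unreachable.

Router G

Routes whose prefix contains 27.173.49.123:
  26.0.0.0/7 (26.0.0.0 - 27.255.255.255) -> Router Q
  27.173.0.0/16 (27.173.0.0 - 27.173.255.255) -> Router B
  27.173.48.0/20 (27.173.48.0 - 27.173.63.255) -> Router G
More-specific entries that do NOT match:
  27.173.49.112/30 (27.173.49.112 - 27.173.49.115) does not contain 27.173.49.123
  27.173.49.64/27 (27.173.49.64 - 27.173.49.95) does not contain 27.173.49.123
  27.173.49.32/27 (27.173.49.32 - 27.173.49.63) does not contain 27.173.49.123
  27.165.49.96/27 (27.165.49.96 - 27.165.49.127) does not contain 27.173.49.123
  155.173.49.0/25 (155.173.49.0 - 155.173.49.127) does not contain 27.173.49.123
  27.173.52.0/23 (27.173.52.0 - 27.173.53.255) does not contain 27.173.49.123
Longest matching prefix is /20 -> next hop Router G.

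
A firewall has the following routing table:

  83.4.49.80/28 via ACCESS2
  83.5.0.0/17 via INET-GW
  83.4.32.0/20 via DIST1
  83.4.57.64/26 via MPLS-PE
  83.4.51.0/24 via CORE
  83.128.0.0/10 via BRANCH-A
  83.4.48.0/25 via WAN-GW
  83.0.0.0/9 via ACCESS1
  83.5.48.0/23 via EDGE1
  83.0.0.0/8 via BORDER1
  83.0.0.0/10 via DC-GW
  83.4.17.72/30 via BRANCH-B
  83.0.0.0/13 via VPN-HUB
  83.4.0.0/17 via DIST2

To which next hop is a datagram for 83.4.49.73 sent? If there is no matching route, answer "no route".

Routes whose prefix contains 83.4.49.73:
  83.0.0.0/8 (83.0.0.0 - 83.255.255.255) -> BORDER1
  83.0.0.0/9 (83.0.0.0 - 83.127.255.255) -> ACCESS1
  83.0.0.0/10 (83.0.0.0 - 83.63.255.255) -> DC-GW
  83.0.0.0/13 (83.0.0.0 - 83.7.255.255) -> VPN-HUB
  83.4.0.0/17 (83.4.0.0 - 83.4.127.255) -> DIST2
More-specific entries that do NOT match:
  83.4.17.72/30 (83.4.17.72 - 83.4.17.75) does not contain 83.4.49.73
  83.4.49.80/28 (83.4.49.80 - 83.4.49.95) does not contain 83.4.49.73
  83.4.57.64/26 (83.4.57.64 - 83.4.57.127) does not contain 83.4.49.73
  83.4.48.0/25 (83.4.48.0 - 83.4.48.127) does not contain 83.4.49.73
  83.4.51.0/24 (83.4.51.0 - 83.4.51.255) does not contain 83.4.49.73
  83.5.48.0/23 (83.5.48.0 - 83.5.49.255) does not contain 83.4.49.73
  83.4.32.0/20 (83.4.32.0 - 83.4.47.255) does not contain 83.4.49.73
Longest matching prefix is /17 -> next hop DIST2.

DIST2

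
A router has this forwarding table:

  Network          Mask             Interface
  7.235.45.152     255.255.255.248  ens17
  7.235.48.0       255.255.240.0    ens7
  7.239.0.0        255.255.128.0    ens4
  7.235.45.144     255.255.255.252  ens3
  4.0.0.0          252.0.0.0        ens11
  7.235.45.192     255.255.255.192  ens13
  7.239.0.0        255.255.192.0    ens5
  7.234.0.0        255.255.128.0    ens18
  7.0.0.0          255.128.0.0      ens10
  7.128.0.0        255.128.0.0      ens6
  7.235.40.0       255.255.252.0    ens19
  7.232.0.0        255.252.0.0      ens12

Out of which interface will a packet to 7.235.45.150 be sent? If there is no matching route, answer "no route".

Routes whose prefix contains 7.235.45.150:
  4.0.0.0/6 (4.0.0.0 - 7.255.255.255) -> ens11
  7.128.0.0/9 (7.128.0.0 - 7.255.255.255) -> ens6
  7.232.0.0/14 (7.232.0.0 - 7.235.255.255) -> ens12
More-specific entries that do NOT match:
  7.235.45.144/30 (7.235.45.144 - 7.235.45.147) does not contain 7.235.45.150
  7.235.45.152/29 (7.235.45.152 - 7.235.45.159) does not contain 7.235.45.150
  7.235.45.192/26 (7.235.45.192 - 7.235.45.255) does not contain 7.235.45.150
  7.235.40.0/22 (7.235.40.0 - 7.235.43.255) does not contain 7.235.45.150
  7.235.48.0/20 (7.235.48.0 - 7.235.63.255) does not contain 7.235.45.150
  7.239.0.0/18 (7.239.0.0 - 7.239.63.255) does not contain 7.235.45.150
  7.239.0.0/17 (7.239.0.0 - 7.239.127.255) does not contain 7.235.45.150
  7.234.0.0/17 (7.234.0.0 - 7.234.127.255) does not contain 7.235.45.150
Longest matching prefix is /14 -> interface ens12.

ens12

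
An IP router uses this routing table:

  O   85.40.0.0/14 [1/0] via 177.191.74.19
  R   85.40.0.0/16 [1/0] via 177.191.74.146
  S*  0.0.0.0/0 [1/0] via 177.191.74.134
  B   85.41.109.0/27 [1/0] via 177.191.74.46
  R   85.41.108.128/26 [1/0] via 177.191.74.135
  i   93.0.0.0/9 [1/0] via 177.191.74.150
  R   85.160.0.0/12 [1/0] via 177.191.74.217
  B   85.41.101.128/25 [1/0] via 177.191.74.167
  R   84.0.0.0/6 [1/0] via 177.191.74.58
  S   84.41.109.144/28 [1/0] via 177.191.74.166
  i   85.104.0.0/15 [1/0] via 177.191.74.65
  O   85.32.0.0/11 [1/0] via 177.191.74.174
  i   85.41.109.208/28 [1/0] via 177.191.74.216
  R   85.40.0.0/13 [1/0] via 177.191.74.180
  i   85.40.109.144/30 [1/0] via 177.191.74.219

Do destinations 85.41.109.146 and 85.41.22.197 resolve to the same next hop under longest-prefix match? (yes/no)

85.41.109.146: longest match 85.40.0.0/14 -> 177.191.74.19
85.41.22.197: longest match 85.40.0.0/14 -> 177.191.74.19

yes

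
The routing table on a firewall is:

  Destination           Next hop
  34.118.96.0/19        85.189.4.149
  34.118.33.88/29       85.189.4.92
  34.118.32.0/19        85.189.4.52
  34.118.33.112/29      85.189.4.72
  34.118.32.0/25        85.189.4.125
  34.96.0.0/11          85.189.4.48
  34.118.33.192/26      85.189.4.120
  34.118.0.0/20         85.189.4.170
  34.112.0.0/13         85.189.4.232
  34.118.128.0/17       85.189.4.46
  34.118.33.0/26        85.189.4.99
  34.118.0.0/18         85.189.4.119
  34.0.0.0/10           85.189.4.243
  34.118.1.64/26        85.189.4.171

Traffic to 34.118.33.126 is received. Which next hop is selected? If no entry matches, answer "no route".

85.189.4.52

Routes whose prefix contains 34.118.33.126:
  34.96.0.0/11 (34.96.0.0 - 34.127.255.255) -> 85.189.4.48
  34.112.0.0/13 (34.112.0.0 - 34.119.255.255) -> 85.189.4.232
  34.118.0.0/18 (34.118.0.0 - 34.118.63.255) -> 85.189.4.119
  34.118.32.0/19 (34.118.32.0 - 34.118.63.255) -> 85.189.4.52
More-specific entries that do NOT match:
  34.118.33.88/29 (34.118.33.88 - 34.118.33.95) does not contain 34.118.33.126
  34.118.33.112/29 (34.118.33.112 - 34.118.33.119) does not contain 34.118.33.126
  34.118.33.192/26 (34.118.33.192 - 34.118.33.255) does not contain 34.118.33.126
  34.118.33.0/26 (34.118.33.0 - 34.118.33.63) does not contain 34.118.33.126
  34.118.1.64/26 (34.118.1.64 - 34.118.1.127) does not contain 34.118.33.126
  34.118.32.0/25 (34.118.32.0 - 34.118.32.127) does not contain 34.118.33.126
  34.118.0.0/20 (34.118.0.0 - 34.118.15.255) does not contain 34.118.33.126
Longest matching prefix is /19 -> next hop 85.189.4.52.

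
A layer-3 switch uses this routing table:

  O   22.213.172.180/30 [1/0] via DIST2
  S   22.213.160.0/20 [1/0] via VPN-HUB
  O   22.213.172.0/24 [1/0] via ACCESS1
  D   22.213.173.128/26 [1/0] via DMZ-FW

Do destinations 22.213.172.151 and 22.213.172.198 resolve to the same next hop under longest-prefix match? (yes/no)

yes

22.213.172.151: longest match 22.213.172.0/24 -> ACCESS1
22.213.172.198: longest match 22.213.172.0/24 -> ACCESS1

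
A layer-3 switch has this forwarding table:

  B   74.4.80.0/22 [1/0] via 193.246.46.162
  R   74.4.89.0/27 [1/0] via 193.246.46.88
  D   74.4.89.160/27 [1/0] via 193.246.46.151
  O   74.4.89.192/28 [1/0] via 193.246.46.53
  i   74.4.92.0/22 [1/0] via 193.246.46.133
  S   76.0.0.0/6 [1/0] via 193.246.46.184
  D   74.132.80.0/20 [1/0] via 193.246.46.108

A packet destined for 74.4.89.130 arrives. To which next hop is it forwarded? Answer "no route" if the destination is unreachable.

no route

No entry's prefix contains 74.4.89.130; there is no default route.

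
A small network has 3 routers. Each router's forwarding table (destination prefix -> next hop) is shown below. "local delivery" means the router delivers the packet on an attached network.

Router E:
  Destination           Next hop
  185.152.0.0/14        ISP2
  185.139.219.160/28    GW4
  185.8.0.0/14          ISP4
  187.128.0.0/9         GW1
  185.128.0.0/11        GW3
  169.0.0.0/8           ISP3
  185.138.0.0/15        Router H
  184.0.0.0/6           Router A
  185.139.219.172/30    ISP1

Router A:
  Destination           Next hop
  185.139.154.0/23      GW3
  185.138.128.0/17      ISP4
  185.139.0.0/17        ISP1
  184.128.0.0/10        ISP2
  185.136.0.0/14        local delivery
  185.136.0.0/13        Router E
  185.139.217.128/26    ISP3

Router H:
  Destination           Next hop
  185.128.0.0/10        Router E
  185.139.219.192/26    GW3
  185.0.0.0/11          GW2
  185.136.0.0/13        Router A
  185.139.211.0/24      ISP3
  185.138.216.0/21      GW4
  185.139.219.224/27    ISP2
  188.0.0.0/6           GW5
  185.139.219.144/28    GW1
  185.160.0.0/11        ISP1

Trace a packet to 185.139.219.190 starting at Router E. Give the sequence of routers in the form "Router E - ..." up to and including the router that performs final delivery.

Router E - Router H - Router A

At Router E: longest match for 185.139.219.190 is 185.138.0.0/15 -> Router H
At Router H: longest match for 185.139.219.190 is 185.136.0.0/13 -> Router A
At Router A: longest match for 185.139.219.190 is 185.136.0.0/14 -> local delivery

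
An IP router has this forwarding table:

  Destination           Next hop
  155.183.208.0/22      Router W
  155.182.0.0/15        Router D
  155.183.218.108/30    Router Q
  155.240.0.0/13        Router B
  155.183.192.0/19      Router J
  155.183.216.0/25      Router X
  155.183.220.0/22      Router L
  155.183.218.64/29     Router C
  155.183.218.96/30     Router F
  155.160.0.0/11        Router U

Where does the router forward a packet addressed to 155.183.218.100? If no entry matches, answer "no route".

Router J

Routes whose prefix contains 155.183.218.100:
  155.160.0.0/11 (155.160.0.0 - 155.191.255.255) -> Router U
  155.182.0.0/15 (155.182.0.0 - 155.183.255.255) -> Router D
  155.183.192.0/19 (155.183.192.0 - 155.183.223.255) -> Router J
More-specific entries that do NOT match:
  155.183.218.108/30 (155.183.218.108 - 155.183.218.111) does not contain 155.183.218.100
  155.183.218.96/30 (155.183.218.96 - 155.183.218.99) does not contain 155.183.218.100
  155.183.218.64/29 (155.183.218.64 - 155.183.218.71) does not contain 155.183.218.100
  155.183.216.0/25 (155.183.216.0 - 155.183.216.127) does not contain 155.183.218.100
  155.183.208.0/22 (155.183.208.0 - 155.183.211.255) does not contain 155.183.218.100
  155.183.220.0/22 (155.183.220.0 - 155.183.223.255) does not contain 155.183.218.100
Longest matching prefix is /19 -> next hop Router J.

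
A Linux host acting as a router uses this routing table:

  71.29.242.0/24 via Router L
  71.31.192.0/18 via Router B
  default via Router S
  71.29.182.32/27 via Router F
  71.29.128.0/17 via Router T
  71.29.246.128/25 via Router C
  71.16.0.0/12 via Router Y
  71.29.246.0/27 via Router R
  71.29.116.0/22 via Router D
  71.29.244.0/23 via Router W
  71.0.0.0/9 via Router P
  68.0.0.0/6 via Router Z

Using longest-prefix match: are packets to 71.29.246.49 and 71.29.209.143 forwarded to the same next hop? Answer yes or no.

71.29.246.49: longest match 71.29.128.0/17 -> Router T
71.29.209.143: longest match 71.29.128.0/17 -> Router T

yes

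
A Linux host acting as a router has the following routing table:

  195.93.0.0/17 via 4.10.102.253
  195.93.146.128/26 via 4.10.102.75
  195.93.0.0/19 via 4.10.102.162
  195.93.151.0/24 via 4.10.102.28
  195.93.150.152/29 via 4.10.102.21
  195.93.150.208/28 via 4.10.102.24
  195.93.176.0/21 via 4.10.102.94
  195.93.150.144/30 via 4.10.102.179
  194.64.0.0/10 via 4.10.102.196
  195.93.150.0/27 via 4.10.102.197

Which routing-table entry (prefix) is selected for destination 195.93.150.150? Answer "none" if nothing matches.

none

195.93.150.150 is outside every listed prefix and there is no default route.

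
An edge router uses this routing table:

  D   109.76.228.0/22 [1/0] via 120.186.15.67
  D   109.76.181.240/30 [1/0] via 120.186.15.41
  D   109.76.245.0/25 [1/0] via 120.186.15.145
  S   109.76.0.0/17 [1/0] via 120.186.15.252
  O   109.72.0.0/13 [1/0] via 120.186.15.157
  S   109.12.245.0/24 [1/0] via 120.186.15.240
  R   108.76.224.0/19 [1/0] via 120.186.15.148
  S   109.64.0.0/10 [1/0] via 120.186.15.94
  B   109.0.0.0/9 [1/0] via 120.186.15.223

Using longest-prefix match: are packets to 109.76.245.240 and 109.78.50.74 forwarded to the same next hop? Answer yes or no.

109.76.245.240: longest match 109.72.0.0/13 -> 120.186.15.157
109.78.50.74: longest match 109.72.0.0/13 -> 120.186.15.157

yes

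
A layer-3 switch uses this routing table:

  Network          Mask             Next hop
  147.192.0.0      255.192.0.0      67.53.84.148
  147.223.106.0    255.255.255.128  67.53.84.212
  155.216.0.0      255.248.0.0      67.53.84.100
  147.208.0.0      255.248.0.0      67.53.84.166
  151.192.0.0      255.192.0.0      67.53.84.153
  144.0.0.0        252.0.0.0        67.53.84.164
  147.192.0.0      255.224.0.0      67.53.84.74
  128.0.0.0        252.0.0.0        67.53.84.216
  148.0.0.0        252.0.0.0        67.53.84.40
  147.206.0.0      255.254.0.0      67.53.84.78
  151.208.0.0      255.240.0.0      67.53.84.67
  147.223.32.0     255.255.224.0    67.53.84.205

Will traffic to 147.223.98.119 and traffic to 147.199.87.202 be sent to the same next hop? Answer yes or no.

yes

147.223.98.119: longest match 147.192.0.0/11 -> 67.53.84.74
147.199.87.202: longest match 147.192.0.0/11 -> 67.53.84.74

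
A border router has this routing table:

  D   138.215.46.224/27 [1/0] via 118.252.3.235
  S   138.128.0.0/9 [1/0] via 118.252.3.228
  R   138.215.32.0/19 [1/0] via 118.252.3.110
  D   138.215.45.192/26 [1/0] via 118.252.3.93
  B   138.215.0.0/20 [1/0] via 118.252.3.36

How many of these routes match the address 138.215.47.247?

2

Prefixes containing 138.215.47.247:
  138.128.0.0/9 (138.128.0.0 - 138.255.255.255)
  138.215.32.0/19 (138.215.32.0 - 138.215.63.255)
Total matching entries: 2.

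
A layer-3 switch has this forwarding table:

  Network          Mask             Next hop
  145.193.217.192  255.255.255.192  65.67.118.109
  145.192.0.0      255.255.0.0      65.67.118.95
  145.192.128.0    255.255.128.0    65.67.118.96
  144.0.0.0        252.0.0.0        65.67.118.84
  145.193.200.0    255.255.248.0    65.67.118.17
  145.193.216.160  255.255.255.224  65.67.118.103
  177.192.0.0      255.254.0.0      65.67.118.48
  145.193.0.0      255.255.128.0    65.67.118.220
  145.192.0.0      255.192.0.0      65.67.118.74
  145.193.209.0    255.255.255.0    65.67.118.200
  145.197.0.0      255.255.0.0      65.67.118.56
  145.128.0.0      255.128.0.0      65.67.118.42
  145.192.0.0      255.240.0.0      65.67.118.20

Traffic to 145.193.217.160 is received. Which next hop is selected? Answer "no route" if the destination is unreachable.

65.67.118.20

Routes whose prefix contains 145.193.217.160:
  144.0.0.0/6 (144.0.0.0 - 147.255.255.255) -> 65.67.118.84
  145.128.0.0/9 (145.128.0.0 - 145.255.255.255) -> 65.67.118.42
  145.192.0.0/10 (145.192.0.0 - 145.255.255.255) -> 65.67.118.74
  145.192.0.0/12 (145.192.0.0 - 145.207.255.255) -> 65.67.118.20
More-specific entries that do NOT match:
  145.193.216.160/27 (145.193.216.160 - 145.193.216.191) does not contain 145.193.217.160
  145.193.217.192/26 (145.193.217.192 - 145.193.217.255) does not contain 145.193.217.160
  145.193.209.0/24 (145.193.209.0 - 145.193.209.255) does not contain 145.193.217.160
  145.193.200.0/21 (145.193.200.0 - 145.193.207.255) does not contain 145.193.217.160
  145.192.128.0/17 (145.192.128.0 - 145.192.255.255) does not contain 145.193.217.160
  145.193.0.0/17 (145.193.0.0 - 145.193.127.255) does not contain 145.193.217.160
  145.192.0.0/16 (145.192.0.0 - 145.192.255.255) does not contain 145.193.217.160
  145.197.0.0/16 (145.197.0.0 - 145.197.255.255) does not contain 145.193.217.160
  177.192.0.0/15 (177.192.0.0 - 177.193.255.255) does not contain 145.193.217.160
Longest matching prefix is /12 -> next hop 65.67.118.20.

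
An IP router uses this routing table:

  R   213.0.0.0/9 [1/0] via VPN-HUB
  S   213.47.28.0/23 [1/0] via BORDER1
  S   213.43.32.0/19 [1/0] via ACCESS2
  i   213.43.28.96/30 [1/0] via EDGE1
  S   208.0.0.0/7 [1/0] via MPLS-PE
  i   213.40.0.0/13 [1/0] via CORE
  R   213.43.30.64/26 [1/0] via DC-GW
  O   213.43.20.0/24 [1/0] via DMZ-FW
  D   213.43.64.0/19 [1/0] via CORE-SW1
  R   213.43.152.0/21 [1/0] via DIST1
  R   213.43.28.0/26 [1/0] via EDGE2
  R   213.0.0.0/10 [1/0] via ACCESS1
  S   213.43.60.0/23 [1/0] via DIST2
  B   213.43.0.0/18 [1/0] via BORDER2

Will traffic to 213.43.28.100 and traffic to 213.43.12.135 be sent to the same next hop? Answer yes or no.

yes

213.43.28.100: longest match 213.43.0.0/18 -> BORDER2
213.43.12.135: longest match 213.43.0.0/18 -> BORDER2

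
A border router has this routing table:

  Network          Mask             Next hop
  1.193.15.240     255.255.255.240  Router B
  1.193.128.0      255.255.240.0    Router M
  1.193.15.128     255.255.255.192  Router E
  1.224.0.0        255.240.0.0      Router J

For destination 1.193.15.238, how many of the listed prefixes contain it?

No listed prefix contains 1.193.15.238.
Total matching entries: 0.

0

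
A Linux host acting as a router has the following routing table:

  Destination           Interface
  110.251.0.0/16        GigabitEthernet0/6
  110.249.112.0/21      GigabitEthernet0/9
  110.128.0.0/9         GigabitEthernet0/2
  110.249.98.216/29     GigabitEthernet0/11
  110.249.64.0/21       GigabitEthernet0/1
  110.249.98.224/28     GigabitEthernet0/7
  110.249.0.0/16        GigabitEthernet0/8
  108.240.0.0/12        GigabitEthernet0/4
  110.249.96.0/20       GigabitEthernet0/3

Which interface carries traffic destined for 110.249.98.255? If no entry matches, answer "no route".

Routes whose prefix contains 110.249.98.255:
  110.128.0.0/9 (110.128.0.0 - 110.255.255.255) -> GigabitEthernet0/2
  110.249.0.0/16 (110.249.0.0 - 110.249.255.255) -> GigabitEthernet0/8
  110.249.96.0/20 (110.249.96.0 - 110.249.111.255) -> GigabitEthernet0/3
More-specific entries that do NOT match:
  110.249.98.216/29 (110.249.98.216 - 110.249.98.223) does not contain 110.249.98.255
  110.249.98.224/28 (110.249.98.224 - 110.249.98.239) does not contain 110.249.98.255
  110.249.112.0/21 (110.249.112.0 - 110.249.119.255) does not contain 110.249.98.255
  110.249.64.0/21 (110.249.64.0 - 110.249.71.255) does not contain 110.249.98.255
Longest matching prefix is /20 -> interface GigabitEthernet0/3.

GigabitEthernet0/3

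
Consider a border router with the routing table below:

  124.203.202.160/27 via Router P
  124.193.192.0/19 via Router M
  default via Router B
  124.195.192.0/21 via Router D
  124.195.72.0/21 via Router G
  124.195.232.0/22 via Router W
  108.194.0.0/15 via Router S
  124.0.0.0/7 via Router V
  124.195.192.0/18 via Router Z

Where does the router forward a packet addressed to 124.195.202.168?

Router Z

Routes whose prefix contains 124.195.202.168:
  0.0.0.0/0 (default, matches everything) -> Router B
  124.0.0.0/7 (124.0.0.0 - 125.255.255.255) -> Router V
  124.195.192.0/18 (124.195.192.0 - 124.195.255.255) -> Router Z
More-specific entries that do NOT match:
  124.203.202.160/27 (124.203.202.160 - 124.203.202.191) does not contain 124.195.202.168
  124.195.232.0/22 (124.195.232.0 - 124.195.235.255) does not contain 124.195.202.168
  124.195.192.0/21 (124.195.192.0 - 124.195.199.255) does not contain 124.195.202.168
  124.195.72.0/21 (124.195.72.0 - 124.195.79.255) does not contain 124.195.202.168
  124.193.192.0/19 (124.193.192.0 - 124.193.223.255) does not contain 124.195.202.168
Longest matching prefix is /18 -> next hop Router Z.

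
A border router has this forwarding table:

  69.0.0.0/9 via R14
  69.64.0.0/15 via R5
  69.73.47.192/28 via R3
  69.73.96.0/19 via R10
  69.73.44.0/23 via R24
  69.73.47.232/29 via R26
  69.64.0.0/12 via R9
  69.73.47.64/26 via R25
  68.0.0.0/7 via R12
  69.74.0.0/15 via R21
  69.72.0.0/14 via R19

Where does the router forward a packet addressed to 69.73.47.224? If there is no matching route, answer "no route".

R19

Routes whose prefix contains 69.73.47.224:
  68.0.0.0/7 (68.0.0.0 - 69.255.255.255) -> R12
  69.0.0.0/9 (69.0.0.0 - 69.127.255.255) -> R14
  69.64.0.0/12 (69.64.0.0 - 69.79.255.255) -> R9
  69.72.0.0/14 (69.72.0.0 - 69.75.255.255) -> R19
More-specific entries that do NOT match:
  69.73.47.232/29 (69.73.47.232 - 69.73.47.239) does not contain 69.73.47.224
  69.73.47.192/28 (69.73.47.192 - 69.73.47.207) does not contain 69.73.47.224
  69.73.47.64/26 (69.73.47.64 - 69.73.47.127) does not contain 69.73.47.224
  69.73.44.0/23 (69.73.44.0 - 69.73.45.255) does not contain 69.73.47.224
  69.73.96.0/19 (69.73.96.0 - 69.73.127.255) does not contain 69.73.47.224
  69.64.0.0/15 (69.64.0.0 - 69.65.255.255) does not contain 69.73.47.224
  69.74.0.0/15 (69.74.0.0 - 69.75.255.255) does not contain 69.73.47.224
Longest matching prefix is /14 -> next hop R19.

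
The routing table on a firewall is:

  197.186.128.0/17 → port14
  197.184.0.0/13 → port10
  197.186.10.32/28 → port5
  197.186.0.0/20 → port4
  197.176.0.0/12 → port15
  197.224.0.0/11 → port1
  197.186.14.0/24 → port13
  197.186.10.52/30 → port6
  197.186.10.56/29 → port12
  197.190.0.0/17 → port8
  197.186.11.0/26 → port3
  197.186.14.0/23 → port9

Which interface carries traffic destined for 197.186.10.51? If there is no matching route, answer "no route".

Routes whose prefix contains 197.186.10.51:
  197.176.0.0/12 (197.176.0.0 - 197.191.255.255) -> port15
  197.184.0.0/13 (197.184.0.0 - 197.191.255.255) -> port10
  197.186.0.0/20 (197.186.0.0 - 197.186.15.255) -> port4
More-specific entries that do NOT match:
  197.186.10.52/30 (197.186.10.52 - 197.186.10.55) does not contain 197.186.10.51
  197.186.10.56/29 (197.186.10.56 - 197.186.10.63) does not contain 197.186.10.51
  197.186.10.32/28 (197.186.10.32 - 197.186.10.47) does not contain 197.186.10.51
  197.186.11.0/26 (197.186.11.0 - 197.186.11.63) does not contain 197.186.10.51
  197.186.14.0/24 (197.186.14.0 - 197.186.14.255) does not contain 197.186.10.51
  197.186.14.0/23 (197.186.14.0 - 197.186.15.255) does not contain 197.186.10.51
Longest matching prefix is /20 -> interface port4.

port4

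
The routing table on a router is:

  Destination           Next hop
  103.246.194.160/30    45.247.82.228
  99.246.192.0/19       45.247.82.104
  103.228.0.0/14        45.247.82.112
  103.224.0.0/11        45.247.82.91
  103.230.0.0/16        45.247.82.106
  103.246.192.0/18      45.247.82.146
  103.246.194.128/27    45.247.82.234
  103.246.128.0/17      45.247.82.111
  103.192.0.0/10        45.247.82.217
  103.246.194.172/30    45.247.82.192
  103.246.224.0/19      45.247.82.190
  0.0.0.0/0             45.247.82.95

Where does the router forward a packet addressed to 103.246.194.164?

45.247.82.146

Routes whose prefix contains 103.246.194.164:
  0.0.0.0/0 (default, matches everything) -> 45.247.82.95
  103.192.0.0/10 (103.192.0.0 - 103.255.255.255) -> 45.247.82.217
  103.224.0.0/11 (103.224.0.0 - 103.255.255.255) -> 45.247.82.91
  103.246.128.0/17 (103.246.128.0 - 103.246.255.255) -> 45.247.82.111
  103.246.192.0/18 (103.246.192.0 - 103.246.255.255) -> 45.247.82.146
More-specific entries that do NOT match:
  103.246.194.160/30 (103.246.194.160 - 103.246.194.163) does not contain 103.246.194.164
  103.246.194.172/30 (103.246.194.172 - 103.246.194.175) does not contain 103.246.194.164
  103.246.194.128/27 (103.246.194.128 - 103.246.194.159) does not contain 103.246.194.164
  99.246.192.0/19 (99.246.192.0 - 99.246.223.255) does not contain 103.246.194.164
  103.246.224.0/19 (103.246.224.0 - 103.246.255.255) does not contain 103.246.194.164
Longest matching prefix is /18 -> next hop 45.247.82.146.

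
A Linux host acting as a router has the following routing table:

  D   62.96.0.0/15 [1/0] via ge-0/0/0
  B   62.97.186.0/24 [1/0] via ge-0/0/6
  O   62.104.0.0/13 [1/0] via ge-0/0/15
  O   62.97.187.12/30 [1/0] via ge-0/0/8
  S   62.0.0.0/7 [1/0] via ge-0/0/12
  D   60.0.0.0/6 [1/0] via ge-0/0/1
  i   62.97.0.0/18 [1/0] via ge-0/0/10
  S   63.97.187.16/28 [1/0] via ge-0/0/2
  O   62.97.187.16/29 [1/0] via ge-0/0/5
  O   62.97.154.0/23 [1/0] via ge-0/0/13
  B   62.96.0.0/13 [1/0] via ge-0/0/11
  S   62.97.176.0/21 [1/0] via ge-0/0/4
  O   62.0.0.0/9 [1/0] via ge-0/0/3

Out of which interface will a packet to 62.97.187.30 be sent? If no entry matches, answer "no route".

ge-0/0/0

Routes whose prefix contains 62.97.187.30:
  60.0.0.0/6 (60.0.0.0 - 63.255.255.255) -> ge-0/0/1
  62.0.0.0/7 (62.0.0.0 - 63.255.255.255) -> ge-0/0/12
  62.0.0.0/9 (62.0.0.0 - 62.127.255.255) -> ge-0/0/3
  62.96.0.0/13 (62.96.0.0 - 62.103.255.255) -> ge-0/0/11
  62.96.0.0/15 (62.96.0.0 - 62.97.255.255) -> ge-0/0/0
More-specific entries that do NOT match:
  62.97.187.12/30 (62.97.187.12 - 62.97.187.15) does not contain 62.97.187.30
  62.97.187.16/29 (62.97.187.16 - 62.97.187.23) does not contain 62.97.187.30
  63.97.187.16/28 (63.97.187.16 - 63.97.187.31) does not contain 62.97.187.30
  62.97.186.0/24 (62.97.186.0 - 62.97.186.255) does not contain 62.97.187.30
  62.97.154.0/23 (62.97.154.0 - 62.97.155.255) does not contain 62.97.187.30
  62.97.176.0/21 (62.97.176.0 - 62.97.183.255) does not contain 62.97.187.30
  62.97.0.0/18 (62.97.0.0 - 62.97.63.255) does not contain 62.97.187.30
Longest matching prefix is /15 -> interface ge-0/0/0.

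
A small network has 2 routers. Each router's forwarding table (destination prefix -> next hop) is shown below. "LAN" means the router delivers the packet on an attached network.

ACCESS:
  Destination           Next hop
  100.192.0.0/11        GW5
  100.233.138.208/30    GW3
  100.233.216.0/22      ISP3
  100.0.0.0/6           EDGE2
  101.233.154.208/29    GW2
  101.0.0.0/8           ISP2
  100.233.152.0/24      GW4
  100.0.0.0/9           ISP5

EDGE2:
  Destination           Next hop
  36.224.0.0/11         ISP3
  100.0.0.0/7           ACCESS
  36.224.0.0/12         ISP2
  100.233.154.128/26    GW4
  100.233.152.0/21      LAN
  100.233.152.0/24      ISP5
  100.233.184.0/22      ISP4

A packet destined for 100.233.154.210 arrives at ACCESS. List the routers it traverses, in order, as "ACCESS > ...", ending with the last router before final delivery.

ACCESS > EDGE2

At ACCESS: longest match for 100.233.154.210 is 100.0.0.0/6 -> EDGE2
At EDGE2: longest match for 100.233.154.210 is 100.233.152.0/21 -> LAN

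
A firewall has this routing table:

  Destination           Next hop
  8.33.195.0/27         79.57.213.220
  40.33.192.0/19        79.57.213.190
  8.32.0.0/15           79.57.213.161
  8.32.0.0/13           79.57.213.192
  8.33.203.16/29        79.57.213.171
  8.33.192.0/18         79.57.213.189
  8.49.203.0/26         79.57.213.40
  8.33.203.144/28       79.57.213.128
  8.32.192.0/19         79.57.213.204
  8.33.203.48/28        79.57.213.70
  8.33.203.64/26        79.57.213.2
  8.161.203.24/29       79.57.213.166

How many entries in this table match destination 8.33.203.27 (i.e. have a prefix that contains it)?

3

Prefixes containing 8.33.203.27:
  8.32.0.0/13 (8.32.0.0 - 8.39.255.255)
  8.32.0.0/15 (8.32.0.0 - 8.33.255.255)
  8.33.192.0/18 (8.33.192.0 - 8.33.255.255)
Total matching entries: 3.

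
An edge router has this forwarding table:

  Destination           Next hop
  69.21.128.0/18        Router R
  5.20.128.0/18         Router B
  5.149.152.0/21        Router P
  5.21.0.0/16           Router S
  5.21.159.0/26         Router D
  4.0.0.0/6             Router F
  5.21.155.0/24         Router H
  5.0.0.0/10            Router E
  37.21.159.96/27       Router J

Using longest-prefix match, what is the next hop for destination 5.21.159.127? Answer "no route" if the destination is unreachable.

Router S

Routes whose prefix contains 5.21.159.127:
  4.0.0.0/6 (4.0.0.0 - 7.255.255.255) -> Router F
  5.0.0.0/10 (5.0.0.0 - 5.63.255.255) -> Router E
  5.21.0.0/16 (5.21.0.0 - 5.21.255.255) -> Router S
More-specific entries that do NOT match:
  37.21.159.96/27 (37.21.159.96 - 37.21.159.127) does not contain 5.21.159.127
  5.21.159.0/26 (5.21.159.0 - 5.21.159.63) does not contain 5.21.159.127
  5.21.155.0/24 (5.21.155.0 - 5.21.155.255) does not contain 5.21.159.127
  5.149.152.0/21 (5.149.152.0 - 5.149.159.255) does not contain 5.21.159.127
  69.21.128.0/18 (69.21.128.0 - 69.21.191.255) does not contain 5.21.159.127
  5.20.128.0/18 (5.20.128.0 - 5.20.191.255) does not contain 5.21.159.127
Longest matching prefix is /16 -> next hop Router S.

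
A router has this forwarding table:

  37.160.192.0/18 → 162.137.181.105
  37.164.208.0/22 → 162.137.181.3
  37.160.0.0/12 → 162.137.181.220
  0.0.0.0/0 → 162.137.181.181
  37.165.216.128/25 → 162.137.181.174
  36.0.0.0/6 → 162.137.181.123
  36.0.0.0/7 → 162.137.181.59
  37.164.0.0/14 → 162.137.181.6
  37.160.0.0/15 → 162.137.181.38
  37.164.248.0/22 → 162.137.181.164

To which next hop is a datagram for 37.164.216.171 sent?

162.137.181.6

Routes whose prefix contains 37.164.216.171:
  0.0.0.0/0 (default, matches everything) -> 162.137.181.181
  36.0.0.0/6 (36.0.0.0 - 39.255.255.255) -> 162.137.181.123
  36.0.0.0/7 (36.0.0.0 - 37.255.255.255) -> 162.137.181.59
  37.160.0.0/12 (37.160.0.0 - 37.175.255.255) -> 162.137.181.220
  37.164.0.0/14 (37.164.0.0 - 37.167.255.255) -> 162.137.181.6
More-specific entries that do NOT match:
  37.165.216.128/25 (37.165.216.128 - 37.165.216.255) does not contain 37.164.216.171
  37.164.208.0/22 (37.164.208.0 - 37.164.211.255) does not contain 37.164.216.171
  37.164.248.0/22 (37.164.248.0 - 37.164.251.255) does not contain 37.164.216.171
  37.160.192.0/18 (37.160.192.0 - 37.160.255.255) does not contain 37.164.216.171
  37.160.0.0/15 (37.160.0.0 - 37.161.255.255) does not contain 37.164.216.171
Longest matching prefix is /14 -> next hop 162.137.181.6.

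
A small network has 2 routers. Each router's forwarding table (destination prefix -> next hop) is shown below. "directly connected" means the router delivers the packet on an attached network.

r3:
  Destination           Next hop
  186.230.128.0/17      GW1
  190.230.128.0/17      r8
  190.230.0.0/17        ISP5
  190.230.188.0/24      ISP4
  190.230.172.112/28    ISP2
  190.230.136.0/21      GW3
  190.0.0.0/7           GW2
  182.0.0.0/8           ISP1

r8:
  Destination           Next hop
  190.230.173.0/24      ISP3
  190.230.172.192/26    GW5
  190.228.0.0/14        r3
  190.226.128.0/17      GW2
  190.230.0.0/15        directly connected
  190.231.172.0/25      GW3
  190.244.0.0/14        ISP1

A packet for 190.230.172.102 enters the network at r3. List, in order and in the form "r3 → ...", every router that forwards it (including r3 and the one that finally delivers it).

r3 → r8

At r3: longest match for 190.230.172.102 is 190.230.128.0/17 -> r8
At r8: longest match for 190.230.172.102 is 190.230.0.0/15 -> directly connected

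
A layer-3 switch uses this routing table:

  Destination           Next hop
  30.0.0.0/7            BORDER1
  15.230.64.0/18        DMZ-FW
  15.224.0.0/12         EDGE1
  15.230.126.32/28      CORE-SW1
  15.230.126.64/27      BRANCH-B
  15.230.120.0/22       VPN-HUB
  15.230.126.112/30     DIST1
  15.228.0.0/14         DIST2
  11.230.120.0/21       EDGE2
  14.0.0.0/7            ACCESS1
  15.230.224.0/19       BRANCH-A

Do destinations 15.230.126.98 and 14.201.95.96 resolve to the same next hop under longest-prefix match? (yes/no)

15.230.126.98: longest match 15.230.64.0/18 -> DMZ-FW
14.201.95.96: longest match 14.0.0.0/7 -> ACCESS1

no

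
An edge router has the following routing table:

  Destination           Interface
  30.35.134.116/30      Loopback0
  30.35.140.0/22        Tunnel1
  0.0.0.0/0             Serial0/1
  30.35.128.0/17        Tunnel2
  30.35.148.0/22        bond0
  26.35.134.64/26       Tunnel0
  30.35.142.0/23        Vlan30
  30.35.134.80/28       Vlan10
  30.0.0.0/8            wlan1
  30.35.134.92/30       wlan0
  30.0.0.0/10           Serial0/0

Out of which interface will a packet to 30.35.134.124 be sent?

Tunnel2

Routes whose prefix contains 30.35.134.124:
  0.0.0.0/0 (default, matches everything) -> Serial0/1
  30.0.0.0/8 (30.0.0.0 - 30.255.255.255) -> wlan1
  30.0.0.0/10 (30.0.0.0 - 30.63.255.255) -> Serial0/0
  30.35.128.0/17 (30.35.128.0 - 30.35.255.255) -> Tunnel2
More-specific entries that do NOT match:
  30.35.134.116/30 (30.35.134.116 - 30.35.134.119) does not contain 30.35.134.124
  30.35.134.92/30 (30.35.134.92 - 30.35.134.95) does not contain 30.35.134.124
  30.35.134.80/28 (30.35.134.80 - 30.35.134.95) does not contain 30.35.134.124
  26.35.134.64/26 (26.35.134.64 - 26.35.134.127) does not contain 30.35.134.124
  30.35.142.0/23 (30.35.142.0 - 30.35.143.255) does not contain 30.35.134.124
  30.35.140.0/22 (30.35.140.0 - 30.35.143.255) does not contain 30.35.134.124
  30.35.148.0/22 (30.35.148.0 - 30.35.151.255) does not contain 30.35.134.124
Longest matching prefix is /17 -> interface Tunnel2.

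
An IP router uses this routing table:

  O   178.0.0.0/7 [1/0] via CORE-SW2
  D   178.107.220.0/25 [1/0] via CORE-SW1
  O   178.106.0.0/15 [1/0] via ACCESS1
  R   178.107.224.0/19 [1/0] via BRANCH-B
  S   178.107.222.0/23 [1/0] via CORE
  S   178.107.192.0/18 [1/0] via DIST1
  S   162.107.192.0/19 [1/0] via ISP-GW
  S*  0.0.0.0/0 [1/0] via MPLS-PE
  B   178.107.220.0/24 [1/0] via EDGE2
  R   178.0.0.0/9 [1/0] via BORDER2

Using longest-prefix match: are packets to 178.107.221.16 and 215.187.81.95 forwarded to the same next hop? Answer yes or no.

no

178.107.221.16: longest match 178.107.192.0/18 -> DIST1
215.187.81.95: longest match 0.0.0.0/0 -> MPLS-PE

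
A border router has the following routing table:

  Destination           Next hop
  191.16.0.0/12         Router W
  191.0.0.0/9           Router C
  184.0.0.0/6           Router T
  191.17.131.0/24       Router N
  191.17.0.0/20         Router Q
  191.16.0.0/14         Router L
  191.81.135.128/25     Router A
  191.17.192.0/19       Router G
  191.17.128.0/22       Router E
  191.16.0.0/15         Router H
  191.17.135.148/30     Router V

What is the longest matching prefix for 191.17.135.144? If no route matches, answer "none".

Entries matching 191.17.135.144:
  191.0.0.0/9 (191.0.0.0 - 191.127.255.255)
  191.16.0.0/12 (191.16.0.0 - 191.31.255.255)
  191.16.0.0/14 (191.16.0.0 - 191.19.255.255)
  191.16.0.0/15 (191.16.0.0 - 191.17.255.255)
Most specific is 191.16.0.0/15.

191.16.0.0/15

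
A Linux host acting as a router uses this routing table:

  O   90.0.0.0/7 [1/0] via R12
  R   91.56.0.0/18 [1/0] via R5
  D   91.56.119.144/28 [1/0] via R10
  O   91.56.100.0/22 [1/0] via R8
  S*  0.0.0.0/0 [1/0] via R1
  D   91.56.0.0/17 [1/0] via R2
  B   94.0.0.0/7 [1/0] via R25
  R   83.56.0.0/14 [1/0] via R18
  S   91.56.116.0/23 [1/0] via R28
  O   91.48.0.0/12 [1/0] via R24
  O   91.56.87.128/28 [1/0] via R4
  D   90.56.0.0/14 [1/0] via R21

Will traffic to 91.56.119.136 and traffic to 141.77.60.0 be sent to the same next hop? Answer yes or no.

no

91.56.119.136: longest match 91.56.0.0/17 -> R2
141.77.60.0: longest match 0.0.0.0/0 -> R1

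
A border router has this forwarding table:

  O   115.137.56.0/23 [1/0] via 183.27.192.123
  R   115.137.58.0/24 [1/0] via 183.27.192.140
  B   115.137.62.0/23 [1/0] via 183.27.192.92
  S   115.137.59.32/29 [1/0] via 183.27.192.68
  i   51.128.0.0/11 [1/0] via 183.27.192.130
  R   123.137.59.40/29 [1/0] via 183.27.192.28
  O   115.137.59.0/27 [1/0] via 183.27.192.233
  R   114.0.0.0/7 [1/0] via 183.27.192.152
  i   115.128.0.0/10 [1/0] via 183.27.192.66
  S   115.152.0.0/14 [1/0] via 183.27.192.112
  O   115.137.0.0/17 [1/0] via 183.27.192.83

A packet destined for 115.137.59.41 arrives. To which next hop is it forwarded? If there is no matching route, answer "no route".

183.27.192.83

Routes whose prefix contains 115.137.59.41:
  114.0.0.0/7 (114.0.0.0 - 115.255.255.255) -> 183.27.192.152
  115.128.0.0/10 (115.128.0.0 - 115.191.255.255) -> 183.27.192.66
  115.137.0.0/17 (115.137.0.0 - 115.137.127.255) -> 183.27.192.83
More-specific entries that do NOT match:
  115.137.59.32/29 (115.137.59.32 - 115.137.59.39) does not contain 115.137.59.41
  123.137.59.40/29 (123.137.59.40 - 123.137.59.47) does not contain 115.137.59.41
  115.137.59.0/27 (115.137.59.0 - 115.137.59.31) does not contain 115.137.59.41
  115.137.58.0/24 (115.137.58.0 - 115.137.58.255) does not contain 115.137.59.41
  115.137.56.0/23 (115.137.56.0 - 115.137.57.255) does not contain 115.137.59.41
  115.137.62.0/23 (115.137.62.0 - 115.137.63.255) does not contain 115.137.59.41
Longest matching prefix is /17 -> next hop 183.27.192.83.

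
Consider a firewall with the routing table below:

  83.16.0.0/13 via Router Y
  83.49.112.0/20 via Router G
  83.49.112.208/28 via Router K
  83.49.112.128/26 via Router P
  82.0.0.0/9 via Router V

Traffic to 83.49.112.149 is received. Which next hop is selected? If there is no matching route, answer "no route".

Routes whose prefix contains 83.49.112.149:
  83.49.112.0/20 (83.49.112.0 - 83.49.127.255) -> Router G
  83.49.112.128/26 (83.49.112.128 - 83.49.112.191) -> Router P
More-specific entries that do NOT match:
  83.49.112.208/28 (83.49.112.208 - 83.49.112.223) does not contain 83.49.112.149
Longest matching prefix is /26 -> next hop Router P.

Router P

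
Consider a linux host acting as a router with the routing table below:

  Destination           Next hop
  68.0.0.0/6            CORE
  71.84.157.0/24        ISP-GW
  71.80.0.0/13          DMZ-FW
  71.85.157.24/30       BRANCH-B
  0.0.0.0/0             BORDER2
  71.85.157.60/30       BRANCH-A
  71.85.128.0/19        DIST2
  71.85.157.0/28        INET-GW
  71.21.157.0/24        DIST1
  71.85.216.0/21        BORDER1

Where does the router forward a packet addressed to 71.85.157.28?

Routes whose prefix contains 71.85.157.28:
  0.0.0.0/0 (default, matches everything) -> BORDER2
  68.0.0.0/6 (68.0.0.0 - 71.255.255.255) -> CORE
  71.80.0.0/13 (71.80.0.0 - 71.87.255.255) -> DMZ-FW
  71.85.128.0/19 (71.85.128.0 - 71.85.159.255) -> DIST2
More-specific entries that do NOT match:
  71.85.157.24/30 (71.85.157.24 - 71.85.157.27) does not contain 71.85.157.28
  71.85.157.60/30 (71.85.157.60 - 71.85.157.63) does not contain 71.85.157.28
  71.85.157.0/28 (71.85.157.0 - 71.85.157.15) does not contain 71.85.157.28
  71.84.157.0/24 (71.84.157.0 - 71.84.157.255) does not contain 71.85.157.28
  71.21.157.0/24 (71.21.157.0 - 71.21.157.255) does not contain 71.85.157.28
  71.85.216.0/21 (71.85.216.0 - 71.85.223.255) does not contain 71.85.157.28
Longest matching prefix is /19 -> next hop DIST2.

DIST2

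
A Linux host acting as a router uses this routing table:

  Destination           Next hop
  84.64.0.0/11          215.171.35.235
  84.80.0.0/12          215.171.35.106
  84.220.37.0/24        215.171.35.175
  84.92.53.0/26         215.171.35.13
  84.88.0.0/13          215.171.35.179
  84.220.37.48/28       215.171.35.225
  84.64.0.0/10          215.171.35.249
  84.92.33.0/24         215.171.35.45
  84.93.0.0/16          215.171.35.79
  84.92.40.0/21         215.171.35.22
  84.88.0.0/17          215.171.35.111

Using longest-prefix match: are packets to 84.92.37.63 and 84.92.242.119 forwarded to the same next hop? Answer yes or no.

yes

84.92.37.63: longest match 84.88.0.0/13 -> 215.171.35.179
84.92.242.119: longest match 84.88.0.0/13 -> 215.171.35.179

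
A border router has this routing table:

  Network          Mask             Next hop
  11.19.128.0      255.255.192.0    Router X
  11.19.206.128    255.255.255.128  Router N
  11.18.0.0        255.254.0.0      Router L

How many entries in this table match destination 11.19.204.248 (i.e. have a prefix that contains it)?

1

Prefixes containing 11.19.204.248:
  11.18.0.0/15 (11.18.0.0 - 11.19.255.255)
Total matching entries: 1.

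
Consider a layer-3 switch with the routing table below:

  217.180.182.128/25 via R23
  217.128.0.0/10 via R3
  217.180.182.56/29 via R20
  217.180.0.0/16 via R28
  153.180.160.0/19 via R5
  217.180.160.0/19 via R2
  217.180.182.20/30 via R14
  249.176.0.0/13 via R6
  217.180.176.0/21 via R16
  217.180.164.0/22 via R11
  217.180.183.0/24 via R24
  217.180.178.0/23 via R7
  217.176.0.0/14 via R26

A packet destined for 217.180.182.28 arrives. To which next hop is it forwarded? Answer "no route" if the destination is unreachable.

Routes whose prefix contains 217.180.182.28:
  217.128.0.0/10 (217.128.0.0 - 217.191.255.255) -> R3
  217.180.0.0/16 (217.180.0.0 - 217.180.255.255) -> R28
  217.180.160.0/19 (217.180.160.0 - 217.180.191.255) -> R2
  217.180.176.0/21 (217.180.176.0 - 217.180.183.255) -> R16
More-specific entries that do NOT match:
  217.180.182.20/30 (217.180.182.20 - 217.180.182.23) does not contain 217.180.182.28
  217.180.182.56/29 (217.180.182.56 - 217.180.182.63) does not contain 217.180.182.28
  217.180.182.128/25 (217.180.182.128 - 217.180.182.255) does not contain 217.180.182.28
  217.180.183.0/24 (217.180.183.0 - 217.180.183.255) does not contain 217.180.182.28
  217.180.178.0/23 (217.180.178.0 - 217.180.179.255) does not contain 217.180.182.28
  217.180.164.0/22 (217.180.164.0 - 217.180.167.255) does not contain 217.180.182.28
Longest matching prefix is /21 -> next hop R16.

R16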